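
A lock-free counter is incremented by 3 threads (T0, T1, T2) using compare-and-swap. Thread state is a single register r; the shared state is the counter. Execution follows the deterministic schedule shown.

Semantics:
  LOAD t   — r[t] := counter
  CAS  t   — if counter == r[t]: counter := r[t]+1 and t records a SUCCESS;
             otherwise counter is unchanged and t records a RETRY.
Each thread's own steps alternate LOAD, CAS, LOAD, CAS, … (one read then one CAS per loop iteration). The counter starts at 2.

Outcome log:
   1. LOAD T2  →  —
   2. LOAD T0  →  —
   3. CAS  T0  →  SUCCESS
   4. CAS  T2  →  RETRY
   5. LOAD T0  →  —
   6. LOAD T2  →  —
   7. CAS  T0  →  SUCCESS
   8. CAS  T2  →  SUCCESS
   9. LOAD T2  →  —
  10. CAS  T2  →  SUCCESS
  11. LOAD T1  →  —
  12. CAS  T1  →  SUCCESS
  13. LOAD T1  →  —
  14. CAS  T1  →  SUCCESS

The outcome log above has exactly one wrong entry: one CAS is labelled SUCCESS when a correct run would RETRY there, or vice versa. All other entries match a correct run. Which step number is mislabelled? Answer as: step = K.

Re-executing:
   1) LOAD T2:  M=2  r_T2=2
   2) LOAD T0:  M=2  r_T0=2
   3) CAS  T0:  M=3  r_T0=2 ✓
   4) CAS  T2:  M=3  r_T2=2 ✗
   5) LOAD T0:  M=3  r_T0=3
   6) LOAD T2:  M=3  r_T2=3
   7) CAS  T0:  M=4  r_T0=3 ✓
   8) CAS  T2:  M=4  r_T2=3 ✗
   9) LOAD T2:  M=4  r_T2=4
  10) CAS  T2:  M=5  r_T2=4 ✓
  11) LOAD T1:  M=5  r_T1=5
  12) CAS  T1:  M=6  r_T1=5 ✓
  13) LOAD T1:  M=6  r_T1=6
  14) CAS  T1:  M=7  r_T1=6 ✓
Flip is step 8.

step = 8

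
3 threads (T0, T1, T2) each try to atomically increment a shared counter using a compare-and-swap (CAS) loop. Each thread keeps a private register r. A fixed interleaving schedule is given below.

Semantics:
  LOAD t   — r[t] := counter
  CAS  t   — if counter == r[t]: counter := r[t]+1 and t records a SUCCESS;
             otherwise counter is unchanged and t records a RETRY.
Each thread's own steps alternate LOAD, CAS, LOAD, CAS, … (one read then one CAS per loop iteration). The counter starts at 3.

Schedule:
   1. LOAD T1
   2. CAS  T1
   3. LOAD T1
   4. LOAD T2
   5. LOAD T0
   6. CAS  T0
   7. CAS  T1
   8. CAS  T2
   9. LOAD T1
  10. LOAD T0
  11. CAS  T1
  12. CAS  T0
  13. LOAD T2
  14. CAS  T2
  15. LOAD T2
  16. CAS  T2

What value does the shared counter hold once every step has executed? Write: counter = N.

   1) LOAD T1:  M=3  r_T1=3
   2) CAS  T1:  M=4  r_T1=3 ✓
   3) LOAD T1:  M=4  r_T1=4
   4) LOAD T2:  M=4  r_T2=4
   5) LOAD T0:  M=4  r_T0=4
   6) CAS  T0:  M=5  r_T0=4 ✓
   7) CAS  T1:  M=5  r_T1=4 ✗
   8) CAS  T2:  M=5  r_T2=4 ✗
   9) LOAD T1:  M=5  r_T1=5
  10) LOAD T0:  M=5  r_T0=5
  11) CAS  T1:  M=6  r_T1=5 ✓
  12) CAS  T0:  M=6  r_T0=5 ✗
  13) LOAD T2:  M=6  r_T2=6
  14) CAS  T2:  M=7  r_T2=6 ✓
  15) LOAD T2:  M=7  r_T2=7
  16) CAS  T2:  M=8  r_T2=7 ✓

counter = 8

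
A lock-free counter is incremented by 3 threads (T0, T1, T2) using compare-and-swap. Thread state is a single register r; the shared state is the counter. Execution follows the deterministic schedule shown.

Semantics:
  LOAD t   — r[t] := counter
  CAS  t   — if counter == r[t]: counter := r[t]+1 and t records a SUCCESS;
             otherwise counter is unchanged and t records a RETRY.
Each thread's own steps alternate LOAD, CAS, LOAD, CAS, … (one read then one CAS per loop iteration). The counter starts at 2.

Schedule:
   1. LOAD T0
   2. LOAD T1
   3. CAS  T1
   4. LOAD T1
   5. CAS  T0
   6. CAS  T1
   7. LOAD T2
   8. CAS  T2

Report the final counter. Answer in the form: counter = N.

[1] T0.load  rd  (counter 2, T0.r 2)
[2] T1.load  rd  (counter 2, T1.r 2)
[3] T1.cas  hit  (counter 3, T1.r 2)
[4] T1.load  rd  (counter 3, T1.r 3)
[5] T0.cas  miss  (counter 3, T0.r 2)
[6] T1.cas  hit  (counter 4, T1.r 3)
[7] T2.load  rd  (counter 4, T2.r 4)
[8] T2.cas  hit  (counter 5, T2.r 4)

counter = 5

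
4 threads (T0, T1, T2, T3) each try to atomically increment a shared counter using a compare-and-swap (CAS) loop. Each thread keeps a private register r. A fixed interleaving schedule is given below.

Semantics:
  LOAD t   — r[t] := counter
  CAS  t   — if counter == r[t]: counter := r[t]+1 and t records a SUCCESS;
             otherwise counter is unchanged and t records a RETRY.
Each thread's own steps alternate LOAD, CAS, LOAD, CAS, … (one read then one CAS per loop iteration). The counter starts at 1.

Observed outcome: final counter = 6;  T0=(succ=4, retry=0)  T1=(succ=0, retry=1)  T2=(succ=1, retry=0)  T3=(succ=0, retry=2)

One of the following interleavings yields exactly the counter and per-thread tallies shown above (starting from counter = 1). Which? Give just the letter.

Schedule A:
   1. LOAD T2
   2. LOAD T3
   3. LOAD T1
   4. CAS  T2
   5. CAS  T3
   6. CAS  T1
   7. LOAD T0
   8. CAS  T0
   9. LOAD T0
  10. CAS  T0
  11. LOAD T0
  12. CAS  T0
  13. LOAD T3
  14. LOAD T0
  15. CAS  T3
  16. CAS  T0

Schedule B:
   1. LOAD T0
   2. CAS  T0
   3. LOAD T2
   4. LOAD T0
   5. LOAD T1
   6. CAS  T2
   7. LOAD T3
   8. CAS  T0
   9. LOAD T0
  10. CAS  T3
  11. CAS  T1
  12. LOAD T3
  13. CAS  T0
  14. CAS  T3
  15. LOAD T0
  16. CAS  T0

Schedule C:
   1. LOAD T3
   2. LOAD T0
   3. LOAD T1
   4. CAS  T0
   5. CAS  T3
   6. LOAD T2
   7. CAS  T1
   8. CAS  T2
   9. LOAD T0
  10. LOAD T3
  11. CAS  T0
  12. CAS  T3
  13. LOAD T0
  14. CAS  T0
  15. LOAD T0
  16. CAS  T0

Tracing schedule C:
#1 T3 reads 1
#2 T0 reads 1
#3 T1 reads 1
#4 T0 CAS(1→2) writes; counter now 2
#5 T3 CAS(1→2) fails; counter now 2
#6 T2 reads 2
#7 T1 CAS(1→2) fails; counter now 2
#8 T2 CAS(2→3) writes; counter now 3
#9 T0 reads 3
#10 T3 reads 3
#11 T0 CAS(3→4) writes; counter now 4
#12 T3 CAS(3→4) fails; counter now 4
#13 T0 reads 4
#14 T0 CAS(4→5) writes; counter now 5
#15 T0 reads 5
#16 T0 CAS(5→6) writes; counter now 6

C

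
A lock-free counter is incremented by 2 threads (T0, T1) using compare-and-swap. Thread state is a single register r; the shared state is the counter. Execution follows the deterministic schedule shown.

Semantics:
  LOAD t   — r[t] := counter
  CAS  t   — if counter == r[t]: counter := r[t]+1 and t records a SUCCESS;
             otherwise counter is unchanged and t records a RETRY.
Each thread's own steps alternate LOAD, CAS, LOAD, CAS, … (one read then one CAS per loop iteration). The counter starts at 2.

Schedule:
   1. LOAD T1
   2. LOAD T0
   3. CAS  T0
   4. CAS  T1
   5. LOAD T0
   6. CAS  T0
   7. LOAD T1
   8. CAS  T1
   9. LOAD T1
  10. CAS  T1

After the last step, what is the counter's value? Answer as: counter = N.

counter = 6

   1) LOAD T1:  M=2  r_T1=2
   2) LOAD T0:  M=2  r_T0=2
   3) CAS  T0:  M=3  r_T0=2 ✓
   4) CAS  T1:  M=3  r_T1=2 ✗
   5) LOAD T0:  M=3  r_T0=3
   6) CAS  T0:  M=4  r_T0=3 ✓
   7) LOAD T1:  M=4  r_T1=4
   8) CAS  T1:  M=5  r_T1=4 ✓
   9) LOAD T1:  M=5  r_T1=5
  10) CAS  T1:  M=6  r_T1=5 ✓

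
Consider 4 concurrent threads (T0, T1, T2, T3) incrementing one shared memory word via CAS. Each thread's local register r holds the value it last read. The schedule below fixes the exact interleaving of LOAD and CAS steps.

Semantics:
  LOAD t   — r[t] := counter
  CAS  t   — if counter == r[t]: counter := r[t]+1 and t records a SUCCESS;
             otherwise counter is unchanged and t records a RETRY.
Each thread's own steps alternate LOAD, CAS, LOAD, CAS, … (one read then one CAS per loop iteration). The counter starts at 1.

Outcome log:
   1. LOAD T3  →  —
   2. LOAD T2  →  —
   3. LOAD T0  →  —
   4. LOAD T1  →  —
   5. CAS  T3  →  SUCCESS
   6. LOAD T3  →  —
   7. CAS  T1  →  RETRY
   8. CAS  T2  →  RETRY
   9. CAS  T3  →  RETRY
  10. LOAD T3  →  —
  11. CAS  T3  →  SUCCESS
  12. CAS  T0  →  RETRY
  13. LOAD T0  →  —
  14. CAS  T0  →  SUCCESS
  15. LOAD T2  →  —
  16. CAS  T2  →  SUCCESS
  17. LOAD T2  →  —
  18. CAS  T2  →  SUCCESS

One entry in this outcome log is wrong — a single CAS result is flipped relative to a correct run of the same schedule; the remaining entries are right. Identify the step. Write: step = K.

Correct run:
step 1: T3 LOAD ⇒ load; ctr=1 reg=1
step 2: T2 LOAD ⇒ load; ctr=1 reg=1
step 3: T0 LOAD ⇒ load; ctr=1 reg=1
step 4: T1 LOAD ⇒ load; ctr=1 reg=1
step 5: T3 CAS ⇒ ok; ctr=2 reg=1
step 6: T3 LOAD ⇒ load; ctr=2 reg=2
step 7: T1 CAS ⇒ retry; ctr=2 reg=1
step 8: T2 CAS ⇒ retry; ctr=2 reg=1
step 9: T3 CAS ⇒ ok; ctr=3 reg=2
step 10: T3 LOAD ⇒ load; ctr=3 reg=3
step 11: T3 CAS ⇒ ok; ctr=4 reg=3
step 12: T0 CAS ⇒ retry; ctr=4 reg=1
step 13: T0 LOAD ⇒ load; ctr=4 reg=4
step 14: T0 CAS ⇒ ok; ctr=5 reg=4
step 15: T2 LOAD ⇒ load; ctr=5 reg=5
step 16: T2 CAS ⇒ ok; ctr=6 reg=5
step 17: T2 LOAD ⇒ load; ctr=6 reg=6
step 18: T2 CAS ⇒ ok; ctr=7 reg=6
Log disagrees first at step 9.

step = 9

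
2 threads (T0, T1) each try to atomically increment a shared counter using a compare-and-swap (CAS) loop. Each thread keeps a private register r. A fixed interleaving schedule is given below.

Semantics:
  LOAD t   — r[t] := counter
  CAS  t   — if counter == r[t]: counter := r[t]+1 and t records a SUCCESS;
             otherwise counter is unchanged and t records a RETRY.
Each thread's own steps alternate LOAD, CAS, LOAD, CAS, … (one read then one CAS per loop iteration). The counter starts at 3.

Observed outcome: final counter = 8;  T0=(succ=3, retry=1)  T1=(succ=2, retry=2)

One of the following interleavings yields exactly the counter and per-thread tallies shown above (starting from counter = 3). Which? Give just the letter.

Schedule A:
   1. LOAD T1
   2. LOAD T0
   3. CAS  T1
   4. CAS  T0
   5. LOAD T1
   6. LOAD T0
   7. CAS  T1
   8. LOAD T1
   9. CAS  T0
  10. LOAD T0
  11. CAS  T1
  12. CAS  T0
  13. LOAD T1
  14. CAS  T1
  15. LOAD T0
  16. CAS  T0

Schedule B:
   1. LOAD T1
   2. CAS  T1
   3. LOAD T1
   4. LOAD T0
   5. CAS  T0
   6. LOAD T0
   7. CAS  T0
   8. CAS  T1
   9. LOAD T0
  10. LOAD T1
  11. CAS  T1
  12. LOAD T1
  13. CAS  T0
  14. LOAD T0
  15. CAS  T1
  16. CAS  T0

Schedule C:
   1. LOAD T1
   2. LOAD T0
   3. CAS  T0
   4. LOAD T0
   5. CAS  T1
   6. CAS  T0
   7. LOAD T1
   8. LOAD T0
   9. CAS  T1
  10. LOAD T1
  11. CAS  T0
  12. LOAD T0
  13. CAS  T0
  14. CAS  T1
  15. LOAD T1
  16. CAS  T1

C

Tracing schedule C:
step 1: T1 LOAD ⇒ load; ctr=3 reg=3
step 2: T0 LOAD ⇒ load; ctr=3 reg=3
step 3: T0 CAS ⇒ ok; ctr=4 reg=3
step 4: T0 LOAD ⇒ load; ctr=4 reg=4
step 5: T1 CAS ⇒ retry; ctr=4 reg=3
step 6: T0 CAS ⇒ ok; ctr=5 reg=4
step 7: T1 LOAD ⇒ load; ctr=5 reg=5
step 8: T0 LOAD ⇒ load; ctr=5 reg=5
step 9: T1 CAS ⇒ ok; ctr=6 reg=5
step 10: T1 LOAD ⇒ load; ctr=6 reg=6
step 11: T0 CAS ⇒ retry; ctr=6 reg=5
step 12: T0 LOAD ⇒ load; ctr=6 reg=6
step 13: T0 CAS ⇒ ok; ctr=7 reg=6
step 14: T1 CAS ⇒ retry; ctr=7 reg=6
step 15: T1 LOAD ⇒ load; ctr=7 reg=7
step 16: T1 CAS ⇒ ok; ctr=8 reg=7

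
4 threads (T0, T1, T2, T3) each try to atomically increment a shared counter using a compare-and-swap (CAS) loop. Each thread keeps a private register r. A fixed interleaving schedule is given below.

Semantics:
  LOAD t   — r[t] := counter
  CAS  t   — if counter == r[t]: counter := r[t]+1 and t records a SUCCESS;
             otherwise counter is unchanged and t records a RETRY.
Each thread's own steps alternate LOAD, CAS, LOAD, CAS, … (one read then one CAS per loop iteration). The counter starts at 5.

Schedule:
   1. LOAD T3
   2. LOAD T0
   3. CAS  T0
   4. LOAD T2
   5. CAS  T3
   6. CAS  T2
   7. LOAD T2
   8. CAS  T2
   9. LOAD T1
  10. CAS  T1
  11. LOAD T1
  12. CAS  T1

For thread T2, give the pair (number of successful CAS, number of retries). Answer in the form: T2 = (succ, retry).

T2 = (2, 0)

1. LOAD T3 → mem=5 r[T3]=5 [LOAD]
2. LOAD T0 → mem=5 r[T0]=5 [LOAD]
3. CAS T0 → mem=6 r[T0]=5 [OK]
4. LOAD T2 → mem=6 r[T2]=6 [LOAD]
5. CAS T3 → mem=6 r[T3]=5 [RETRY]
6. CAS T2 → mem=7 r[T2]=6 [OK]
7. LOAD T2 → mem=7 r[T2]=7 [LOAD]
8. CAS T2 → mem=8 r[T2]=7 [OK]
9. LOAD T1 → mem=8 r[T1]=8 [LOAD]
10. CAS T1 → mem=9 r[T1]=8 [OK]
11. LOAD T1 → mem=9 r[T1]=9 [LOAD]
12. CAS T1 → mem=10 r[T1]=9 [OK]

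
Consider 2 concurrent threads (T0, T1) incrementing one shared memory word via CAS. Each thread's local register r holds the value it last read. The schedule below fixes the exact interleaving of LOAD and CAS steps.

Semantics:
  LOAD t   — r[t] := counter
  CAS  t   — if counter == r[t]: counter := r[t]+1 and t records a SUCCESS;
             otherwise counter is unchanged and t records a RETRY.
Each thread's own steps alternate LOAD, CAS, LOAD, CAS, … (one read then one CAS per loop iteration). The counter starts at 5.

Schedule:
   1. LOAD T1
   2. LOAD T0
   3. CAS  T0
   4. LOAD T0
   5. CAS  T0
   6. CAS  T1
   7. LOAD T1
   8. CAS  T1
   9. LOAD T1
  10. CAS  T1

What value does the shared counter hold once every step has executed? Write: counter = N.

counter = 9

   1) LOAD T1:  M=5  r_T1=5
   2) LOAD T0:  M=5  r_T0=5
   3) CAS  T0:  M=6  r_T0=5 ✓
   4) LOAD T0:  M=6  r_T0=6
   5) CAS  T0:  M=7  r_T0=6 ✓
   6) CAS  T1:  M=7  r_T1=5 ✗
   7) LOAD T1:  M=7  r_T1=7
   8) CAS  T1:  M=8  r_T1=7 ✓
   9) LOAD T1:  M=8  r_T1=8
  10) CAS  T1:  M=9  r_T1=8 ✓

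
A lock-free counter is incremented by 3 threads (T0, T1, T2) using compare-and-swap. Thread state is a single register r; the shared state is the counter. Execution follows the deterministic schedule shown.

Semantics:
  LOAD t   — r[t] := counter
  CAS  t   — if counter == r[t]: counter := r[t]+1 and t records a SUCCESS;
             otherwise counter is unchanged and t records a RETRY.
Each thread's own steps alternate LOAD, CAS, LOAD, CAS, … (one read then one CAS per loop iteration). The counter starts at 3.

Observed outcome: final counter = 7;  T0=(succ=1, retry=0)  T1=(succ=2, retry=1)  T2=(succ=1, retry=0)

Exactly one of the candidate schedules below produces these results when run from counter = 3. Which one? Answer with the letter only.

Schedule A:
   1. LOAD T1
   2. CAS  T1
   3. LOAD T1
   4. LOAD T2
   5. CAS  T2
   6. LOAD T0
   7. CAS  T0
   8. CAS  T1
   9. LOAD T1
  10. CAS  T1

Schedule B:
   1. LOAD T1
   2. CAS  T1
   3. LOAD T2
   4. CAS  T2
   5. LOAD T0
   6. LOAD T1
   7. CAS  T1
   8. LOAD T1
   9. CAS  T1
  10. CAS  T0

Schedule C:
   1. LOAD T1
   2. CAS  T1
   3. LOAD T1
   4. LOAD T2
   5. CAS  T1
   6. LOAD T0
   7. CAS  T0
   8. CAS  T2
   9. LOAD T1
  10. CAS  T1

A

Tracing schedule A:
#1 T1 reads 3
#2 T1 CAS(3→4) writes; counter now 4
#3 T1 reads 4
#4 T2 reads 4
#5 T2 CAS(4→5) writes; counter now 5
#6 T0 reads 5
#7 T0 CAS(5→6) writes; counter now 6
#8 T1 CAS(4→5) fails; counter now 6
#9 T1 reads 6
#10 T1 CAS(6→7) writes; counter now 7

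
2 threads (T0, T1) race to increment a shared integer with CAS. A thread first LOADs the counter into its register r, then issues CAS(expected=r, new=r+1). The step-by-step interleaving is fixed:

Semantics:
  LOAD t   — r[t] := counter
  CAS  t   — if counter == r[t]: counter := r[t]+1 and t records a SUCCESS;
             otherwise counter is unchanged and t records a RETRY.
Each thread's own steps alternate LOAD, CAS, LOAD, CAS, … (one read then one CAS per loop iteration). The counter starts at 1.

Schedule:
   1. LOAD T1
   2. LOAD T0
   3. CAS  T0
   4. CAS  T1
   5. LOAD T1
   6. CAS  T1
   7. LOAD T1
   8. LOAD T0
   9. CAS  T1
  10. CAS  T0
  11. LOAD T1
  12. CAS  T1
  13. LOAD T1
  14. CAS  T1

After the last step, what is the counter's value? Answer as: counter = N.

step 1: T1 LOAD ⇒ load; ctr=1 reg=1
step 2: T0 LOAD ⇒ load; ctr=1 reg=1
step 3: T0 CAS ⇒ ok; ctr=2 reg=1
step 4: T1 CAS ⇒ retry; ctr=2 reg=1
step 5: T1 LOAD ⇒ load; ctr=2 reg=2
step 6: T1 CAS ⇒ ok; ctr=3 reg=2
step 7: T1 LOAD ⇒ load; ctr=3 reg=3
step 8: T0 LOAD ⇒ load; ctr=3 reg=3
step 9: T1 CAS ⇒ ok; ctr=4 reg=3
step 10: T0 CAS ⇒ retry; ctr=4 reg=3
step 11: T1 LOAD ⇒ load; ctr=4 reg=4
step 12: T1 CAS ⇒ ok; ctr=5 reg=4
step 13: T1 LOAD ⇒ load; ctr=5 reg=5
step 14: T1 CAS ⇒ ok; ctr=6 reg=5

counter = 6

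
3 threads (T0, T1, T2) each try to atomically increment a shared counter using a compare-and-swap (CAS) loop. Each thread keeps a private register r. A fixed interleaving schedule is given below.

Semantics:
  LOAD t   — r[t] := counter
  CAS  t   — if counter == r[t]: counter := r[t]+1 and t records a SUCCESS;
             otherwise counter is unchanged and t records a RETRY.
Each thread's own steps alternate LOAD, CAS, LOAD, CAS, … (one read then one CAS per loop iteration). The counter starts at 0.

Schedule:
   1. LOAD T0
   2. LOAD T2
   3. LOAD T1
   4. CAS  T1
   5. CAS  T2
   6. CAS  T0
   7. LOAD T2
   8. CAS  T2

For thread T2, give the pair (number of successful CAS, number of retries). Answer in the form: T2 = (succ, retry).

#1 T0 reads 0
#2 T2 reads 0
#3 T1 reads 0
#4 T1 CAS(0→1) writes; counter now 1
#5 T2 CAS(0→1) fails; counter now 1
#6 T0 CAS(0→1) fails; counter now 1
#7 T2 reads 1
#8 T2 CAS(1→2) writes; counter now 2

T2 = (1, 1)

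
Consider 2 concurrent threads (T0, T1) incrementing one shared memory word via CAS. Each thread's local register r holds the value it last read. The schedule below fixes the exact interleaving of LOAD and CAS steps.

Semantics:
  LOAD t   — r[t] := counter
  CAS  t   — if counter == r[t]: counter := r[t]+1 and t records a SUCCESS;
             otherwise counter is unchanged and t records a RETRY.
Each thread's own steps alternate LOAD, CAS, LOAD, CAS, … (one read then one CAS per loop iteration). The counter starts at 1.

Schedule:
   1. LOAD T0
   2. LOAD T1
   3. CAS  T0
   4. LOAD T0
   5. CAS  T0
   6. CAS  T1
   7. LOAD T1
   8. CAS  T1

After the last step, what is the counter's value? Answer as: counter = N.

counter = 4

step 1: T0 LOAD ⇒ load; ctr=1 reg=1
step 2: T1 LOAD ⇒ load; ctr=1 reg=1
step 3: T0 CAS ⇒ ok; ctr=2 reg=1
step 4: T0 LOAD ⇒ load; ctr=2 reg=2
step 5: T0 CAS ⇒ ok; ctr=3 reg=2
step 6: T1 CAS ⇒ retry; ctr=3 reg=1
step 7: T1 LOAD ⇒ load; ctr=3 reg=3
step 8: T1 CAS ⇒ ok; ctr=4 reg=3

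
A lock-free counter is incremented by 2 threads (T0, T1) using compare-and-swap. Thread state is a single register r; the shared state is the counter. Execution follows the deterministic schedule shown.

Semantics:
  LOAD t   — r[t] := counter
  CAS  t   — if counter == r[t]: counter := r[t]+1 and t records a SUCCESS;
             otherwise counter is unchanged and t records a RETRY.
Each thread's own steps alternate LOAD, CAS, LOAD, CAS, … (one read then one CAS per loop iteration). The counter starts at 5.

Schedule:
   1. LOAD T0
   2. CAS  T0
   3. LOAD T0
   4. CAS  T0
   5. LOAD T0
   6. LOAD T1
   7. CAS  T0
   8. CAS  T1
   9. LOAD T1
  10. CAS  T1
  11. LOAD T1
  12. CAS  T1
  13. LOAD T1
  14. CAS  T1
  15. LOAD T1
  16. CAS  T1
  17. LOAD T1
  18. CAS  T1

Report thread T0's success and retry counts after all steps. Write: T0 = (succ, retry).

1. LOAD T0 → mem=5 r[T0]=5 [LOAD]
2. CAS T0 → mem=6 r[T0]=5 [OK]
3. LOAD T0 → mem=6 r[T0]=6 [LOAD]
4. CAS T0 → mem=7 r[T0]=6 [OK]
5. LOAD T0 → mem=7 r[T0]=7 [LOAD]
6. LOAD T1 → mem=7 r[T1]=7 [LOAD]
7. CAS T0 → mem=8 r[T0]=7 [OK]
8. CAS T1 → mem=8 r[T1]=7 [RETRY]
9. LOAD T1 → mem=8 r[T1]=8 [LOAD]
10. CAS T1 → mem=9 r[T1]=8 [OK]
11. LOAD T1 → mem=9 r[T1]=9 [LOAD]
12. CAS T1 → mem=10 r[T1]=9 [OK]
13. LOAD T1 → mem=10 r[T1]=10 [LOAD]
14. CAS T1 → mem=11 r[T1]=10 [OK]
15. LOAD T1 → mem=11 r[T1]=11 [LOAD]
16. CAS T1 → mem=12 r[T1]=11 [OK]
17. LOAD T1 → mem=12 r[T1]=12 [LOAD]
18. CAS T1 → mem=13 r[T1]=12 [OK]

T0 = (3, 0)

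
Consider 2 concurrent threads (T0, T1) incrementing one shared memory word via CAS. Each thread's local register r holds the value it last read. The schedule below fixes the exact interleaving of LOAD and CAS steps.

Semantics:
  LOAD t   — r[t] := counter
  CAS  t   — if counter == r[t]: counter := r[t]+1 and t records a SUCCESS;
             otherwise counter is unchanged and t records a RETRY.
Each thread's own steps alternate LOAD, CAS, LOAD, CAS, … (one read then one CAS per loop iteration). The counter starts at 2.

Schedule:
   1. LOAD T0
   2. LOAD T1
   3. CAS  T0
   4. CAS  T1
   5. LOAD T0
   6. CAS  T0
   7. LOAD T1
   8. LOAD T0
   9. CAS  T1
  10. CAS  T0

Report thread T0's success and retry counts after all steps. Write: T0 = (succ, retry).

#1 T0 reads 2
#2 T1 reads 2
#3 T0 CAS(2→3) writes; counter now 3
#4 T1 CAS(2→3) fails; counter now 3
#5 T0 reads 3
#6 T0 CAS(3→4) writes; counter now 4
#7 T1 reads 4
#8 T0 reads 4
#9 T1 CAS(4→5) writes; counter now 5
#10 T0 CAS(4→5) fails; counter now 5

T0 = (2, 1)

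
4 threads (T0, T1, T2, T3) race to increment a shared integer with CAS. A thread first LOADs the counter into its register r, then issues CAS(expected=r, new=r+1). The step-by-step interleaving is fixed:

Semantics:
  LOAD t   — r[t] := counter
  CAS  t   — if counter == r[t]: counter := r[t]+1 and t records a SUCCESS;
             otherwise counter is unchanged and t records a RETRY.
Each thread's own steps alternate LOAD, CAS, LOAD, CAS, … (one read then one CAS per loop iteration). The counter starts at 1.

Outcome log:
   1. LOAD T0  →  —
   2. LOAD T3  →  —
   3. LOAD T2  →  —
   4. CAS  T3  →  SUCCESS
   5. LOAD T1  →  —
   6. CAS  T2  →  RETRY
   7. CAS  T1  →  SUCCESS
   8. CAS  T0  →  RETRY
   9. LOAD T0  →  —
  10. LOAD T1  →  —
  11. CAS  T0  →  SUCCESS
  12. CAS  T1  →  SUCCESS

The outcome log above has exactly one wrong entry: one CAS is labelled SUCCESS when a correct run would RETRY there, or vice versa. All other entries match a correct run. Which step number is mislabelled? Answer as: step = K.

Correct run:
T0 LOAD — after: cnt=1, r=1 — load
T3 LOAD — after: cnt=1, r=1 — load
T2 LOAD — after: cnt=1, r=1 — load
T3 CAS — after: cnt=2, r=1 — ok
T1 LOAD — after: cnt=2, r=2 — load
T2 CAS — after: cnt=2, r=1 — retry
T1 CAS — after: cnt=3, r=2 — ok
T0 CAS — after: cnt=3, r=1 — retry
T0 LOAD — after: cnt=3, r=3 — load
T1 LOAD — after: cnt=3, r=3 — load
T0 CAS — after: cnt=4, r=3 — ok
T1 CAS — after: cnt=4, r=3 — retry
Flip is step 12.

step = 12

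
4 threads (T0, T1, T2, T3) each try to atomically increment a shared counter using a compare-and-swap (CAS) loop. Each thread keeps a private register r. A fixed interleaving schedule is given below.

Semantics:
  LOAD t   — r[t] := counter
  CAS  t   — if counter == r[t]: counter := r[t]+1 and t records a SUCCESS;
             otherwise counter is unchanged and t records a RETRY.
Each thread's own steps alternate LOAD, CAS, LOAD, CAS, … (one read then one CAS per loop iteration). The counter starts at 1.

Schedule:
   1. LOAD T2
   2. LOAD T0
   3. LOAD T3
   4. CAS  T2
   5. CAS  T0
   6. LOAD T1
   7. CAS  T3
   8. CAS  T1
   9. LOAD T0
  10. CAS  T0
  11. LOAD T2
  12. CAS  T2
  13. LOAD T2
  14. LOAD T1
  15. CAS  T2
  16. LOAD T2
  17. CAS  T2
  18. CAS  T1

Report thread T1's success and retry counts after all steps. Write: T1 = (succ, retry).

T1 = (1, 1)

[1] T2.load  rd  (counter 1, T2.r 1)
[2] T0.load  rd  (counter 1, T0.r 1)
[3] T3.load  rd  (counter 1, T3.r 1)
[4] T2.cas  hit  (counter 2, T2.r 1)
[5] T0.cas  miss  (counter 2, T0.r 1)
[6] T1.load  rd  (counter 2, T1.r 2)
[7] T3.cas  miss  (counter 2, T3.r 1)
[8] T1.cas  hit  (counter 3, T1.r 2)
[9] T0.load  rd  (counter 3, T0.r 3)
[10] T0.cas  hit  (counter 4, T0.r 3)
[11] T2.load  rd  (counter 4, T2.r 4)
[12] T2.cas  hit  (counter 5, T2.r 4)
[13] T2.load  rd  (counter 5, T2.r 5)
[14] T1.load  rd  (counter 5, T1.r 5)
[15] T2.cas  hit  (counter 6, T2.r 5)
[16] T2.load  rd  (counter 6, T2.r 6)
[17] T2.cas  hit  (counter 7, T2.r 6)
[18] T1.cas  miss  (counter 7, T1.r 5)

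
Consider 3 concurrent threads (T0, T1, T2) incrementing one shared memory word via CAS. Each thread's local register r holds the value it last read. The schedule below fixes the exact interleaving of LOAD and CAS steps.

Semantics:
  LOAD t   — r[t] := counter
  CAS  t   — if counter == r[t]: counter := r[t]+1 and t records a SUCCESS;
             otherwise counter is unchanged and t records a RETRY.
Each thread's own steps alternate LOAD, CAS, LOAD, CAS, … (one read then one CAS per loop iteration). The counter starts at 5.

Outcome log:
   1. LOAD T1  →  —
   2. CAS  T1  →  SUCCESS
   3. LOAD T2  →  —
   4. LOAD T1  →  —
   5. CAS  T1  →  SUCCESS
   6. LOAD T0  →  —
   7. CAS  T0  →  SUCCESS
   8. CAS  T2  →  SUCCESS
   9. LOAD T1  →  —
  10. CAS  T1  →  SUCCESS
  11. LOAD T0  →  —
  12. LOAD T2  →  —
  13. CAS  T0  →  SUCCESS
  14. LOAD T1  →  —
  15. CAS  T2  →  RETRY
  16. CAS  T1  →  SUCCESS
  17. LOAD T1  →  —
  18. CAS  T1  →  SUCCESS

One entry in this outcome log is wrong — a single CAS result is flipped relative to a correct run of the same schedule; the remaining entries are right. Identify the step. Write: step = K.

Re-executing:
step 1: T1 LOAD ⇒ load; ctr=5 reg=5
step 2: T1 CAS ⇒ ok; ctr=6 reg=5
step 3: T2 LOAD ⇒ load; ctr=6 reg=6
step 4: T1 LOAD ⇒ load; ctr=6 reg=6
step 5: T1 CAS ⇒ ok; ctr=7 reg=6
step 6: T0 LOAD ⇒ load; ctr=7 reg=7
step 7: T0 CAS ⇒ ok; ctr=8 reg=7
step 8: T2 CAS ⇒ retry; ctr=8 reg=6
step 9: T1 LOAD ⇒ load; ctr=8 reg=8
step 10: T1 CAS ⇒ ok; ctr=9 reg=8
step 11: T0 LOAD ⇒ load; ctr=9 reg=9
step 12: T2 LOAD ⇒ load; ctr=9 reg=9
step 13: T0 CAS ⇒ ok; ctr=10 reg=9
step 14: T1 LOAD ⇒ load; ctr=10 reg=10
step 15: T2 CAS ⇒ retry; ctr=10 reg=9
step 16: T1 CAS ⇒ ok; ctr=11 reg=10
step 17: T1 LOAD ⇒ load; ctr=11 reg=11
step 18: T1 CAS ⇒ ok; ctr=12 reg=11
Flip is step 8.

step = 8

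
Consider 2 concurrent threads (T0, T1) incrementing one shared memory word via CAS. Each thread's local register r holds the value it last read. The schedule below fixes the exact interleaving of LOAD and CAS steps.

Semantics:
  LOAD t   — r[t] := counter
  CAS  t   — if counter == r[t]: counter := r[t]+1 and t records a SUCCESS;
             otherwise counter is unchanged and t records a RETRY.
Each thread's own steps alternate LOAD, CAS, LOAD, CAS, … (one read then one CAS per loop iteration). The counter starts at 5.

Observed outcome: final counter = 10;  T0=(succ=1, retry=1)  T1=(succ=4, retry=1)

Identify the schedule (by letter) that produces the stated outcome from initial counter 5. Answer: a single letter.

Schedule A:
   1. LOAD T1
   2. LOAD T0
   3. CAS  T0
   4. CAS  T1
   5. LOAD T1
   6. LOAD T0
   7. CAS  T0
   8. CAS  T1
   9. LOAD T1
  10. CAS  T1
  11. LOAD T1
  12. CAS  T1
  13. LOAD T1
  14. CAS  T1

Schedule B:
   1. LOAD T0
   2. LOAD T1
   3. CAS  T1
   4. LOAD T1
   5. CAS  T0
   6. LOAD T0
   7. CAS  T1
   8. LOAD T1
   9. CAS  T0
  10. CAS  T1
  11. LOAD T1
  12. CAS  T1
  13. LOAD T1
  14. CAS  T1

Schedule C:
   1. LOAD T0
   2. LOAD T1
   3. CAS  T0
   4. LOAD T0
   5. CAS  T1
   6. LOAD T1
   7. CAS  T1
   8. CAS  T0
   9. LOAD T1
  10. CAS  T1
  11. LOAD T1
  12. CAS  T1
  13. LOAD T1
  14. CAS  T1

C

Simulating candidate C:
step 1: T0 LOAD ⇒ load; ctr=5 reg=5
step 2: T1 LOAD ⇒ load; ctr=5 reg=5
step 3: T0 CAS ⇒ ok; ctr=6 reg=5
step 4: T0 LOAD ⇒ load; ctr=6 reg=6
step 5: T1 CAS ⇒ retry; ctr=6 reg=5
step 6: T1 LOAD ⇒ load; ctr=6 reg=6
step 7: T1 CAS ⇒ ok; ctr=7 reg=6
step 8: T0 CAS ⇒ retry; ctr=7 reg=6
step 9: T1 LOAD ⇒ load; ctr=7 reg=7
step 10: T1 CAS ⇒ ok; ctr=8 reg=7
step 11: T1 LOAD ⇒ load; ctr=8 reg=8
step 12: T1 CAS ⇒ ok; ctr=9 reg=8
step 13: T1 LOAD ⇒ load; ctr=9 reg=9
step 14: T1 CAS ⇒ ok; ctr=10 reg=9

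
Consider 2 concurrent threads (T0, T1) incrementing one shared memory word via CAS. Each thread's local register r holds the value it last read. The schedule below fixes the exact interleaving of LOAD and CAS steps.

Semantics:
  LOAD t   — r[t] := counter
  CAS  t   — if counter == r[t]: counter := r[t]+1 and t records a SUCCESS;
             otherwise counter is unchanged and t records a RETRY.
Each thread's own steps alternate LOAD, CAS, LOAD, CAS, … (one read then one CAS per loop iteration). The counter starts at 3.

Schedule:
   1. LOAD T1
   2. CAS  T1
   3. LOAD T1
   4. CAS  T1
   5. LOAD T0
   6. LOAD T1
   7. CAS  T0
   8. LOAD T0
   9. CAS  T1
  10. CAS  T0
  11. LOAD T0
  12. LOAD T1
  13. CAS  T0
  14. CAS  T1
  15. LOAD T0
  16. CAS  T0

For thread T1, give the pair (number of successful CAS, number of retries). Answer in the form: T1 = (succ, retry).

T1 = (2, 2)

T1 LOAD — after: cnt=3, r=3 — load
T1 CAS — after: cnt=4, r=3 — ok
T1 LOAD — after: cnt=4, r=4 — load
T1 CAS — after: cnt=5, r=4 — ok
T0 LOAD — after: cnt=5, r=5 — load
T1 LOAD — after: cnt=5, r=5 — load
T0 CAS — after: cnt=6, r=5 — ok
T0 LOAD — after: cnt=6, r=6 — load
T1 CAS — after: cnt=6, r=5 — retry
T0 CAS — after: cnt=7, r=6 — ok
T0 LOAD — after: cnt=7, r=7 — load
T1 LOAD — after: cnt=7, r=7 — load
T0 CAS — after: cnt=8, r=7 — ok
T1 CAS — after: cnt=8, r=7 — retry
T0 LOAD — after: cnt=8, r=8 — load
T0 CAS — after: cnt=9, r=8 — ok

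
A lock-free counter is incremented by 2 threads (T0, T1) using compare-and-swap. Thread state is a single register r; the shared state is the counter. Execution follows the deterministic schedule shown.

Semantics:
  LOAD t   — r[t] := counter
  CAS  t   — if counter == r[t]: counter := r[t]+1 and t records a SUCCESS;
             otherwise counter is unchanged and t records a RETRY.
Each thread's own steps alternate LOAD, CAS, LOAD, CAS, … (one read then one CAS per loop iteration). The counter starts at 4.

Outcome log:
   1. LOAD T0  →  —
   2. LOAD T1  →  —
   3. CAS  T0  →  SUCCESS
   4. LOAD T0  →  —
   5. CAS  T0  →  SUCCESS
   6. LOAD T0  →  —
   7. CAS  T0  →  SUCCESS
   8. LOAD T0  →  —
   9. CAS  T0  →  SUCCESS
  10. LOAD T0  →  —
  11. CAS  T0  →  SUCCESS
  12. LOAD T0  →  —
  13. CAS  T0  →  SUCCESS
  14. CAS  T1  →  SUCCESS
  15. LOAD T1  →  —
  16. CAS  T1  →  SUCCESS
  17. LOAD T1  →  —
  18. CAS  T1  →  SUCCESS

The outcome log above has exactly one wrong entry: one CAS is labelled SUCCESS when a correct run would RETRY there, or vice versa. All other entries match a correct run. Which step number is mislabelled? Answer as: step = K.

step = 14

Re-executing:
[1] T0.load  rd  (counter 4, T0.r 4)
[2] T1.load  rd  (counter 4, T1.r 4)
[3] T0.cas  hit  (counter 5, T0.r 4)
[4] T0.load  rd  (counter 5, T0.r 5)
[5] T0.cas  hit  (counter 6, T0.r 5)
[6] T0.load  rd  (counter 6, T0.r 6)
[7] T0.cas  hit  (counter 7, T0.r 6)
[8] T0.load  rd  (counter 7, T0.r 7)
[9] T0.cas  hit  (counter 8, T0.r 7)
[10] T0.load  rd  (counter 8, T0.r 8)
[11] T0.cas  hit  (counter 9, T0.r 8)
[12] T0.load  rd  (counter 9, T0.r 9)
[13] T0.cas  hit  (counter 10, T0.r 9)
[14] T1.cas  miss  (counter 10, T1.r 4)
[15] T1.load  rd  (counter 10, T1.r 10)
[16] T1.cas  hit  (counter 11, T1.r 10)
[17] T1.load  rd  (counter 11, T1.r 11)
[18] T1.cas  hit  (counter 12, T1.r 11)
Mismatch at 14.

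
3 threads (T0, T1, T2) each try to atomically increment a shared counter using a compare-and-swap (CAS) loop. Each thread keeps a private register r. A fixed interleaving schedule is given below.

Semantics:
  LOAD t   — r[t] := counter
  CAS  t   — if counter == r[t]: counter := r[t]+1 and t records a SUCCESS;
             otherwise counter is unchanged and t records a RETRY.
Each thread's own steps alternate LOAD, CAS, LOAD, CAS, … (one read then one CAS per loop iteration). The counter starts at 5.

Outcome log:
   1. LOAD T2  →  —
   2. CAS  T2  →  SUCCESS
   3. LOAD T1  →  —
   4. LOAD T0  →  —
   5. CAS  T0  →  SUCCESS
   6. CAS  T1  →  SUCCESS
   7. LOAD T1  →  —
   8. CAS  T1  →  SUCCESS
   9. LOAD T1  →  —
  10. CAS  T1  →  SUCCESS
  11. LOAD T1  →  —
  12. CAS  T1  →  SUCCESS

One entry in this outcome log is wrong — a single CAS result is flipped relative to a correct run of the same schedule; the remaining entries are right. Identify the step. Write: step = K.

step = 6

Reference trace:
1. LOAD T2 → mem=5 r[T2]=5 [LOAD]
2. CAS T2 → mem=6 r[T2]=5 [OK]
3. LOAD T1 → mem=6 r[T1]=6 [LOAD]
4. LOAD T0 → mem=6 r[T0]=6 [LOAD]
5. CAS T0 → mem=7 r[T0]=6 [OK]
6. CAS T1 → mem=7 r[T1]=6 [RETRY]
7. LOAD T1 → mem=7 r[T1]=7 [LOAD]
8. CAS T1 → mem=8 r[T1]=7 [OK]
9. LOAD T1 → mem=8 r[T1]=8 [LOAD]
10. CAS T1 → mem=9 r[T1]=8 [OK]
11. LOAD T1 → mem=9 r[T1]=9 [LOAD]
12. CAS T1 → mem=10 r[T1]=9 [OK]
Mismatch at 6.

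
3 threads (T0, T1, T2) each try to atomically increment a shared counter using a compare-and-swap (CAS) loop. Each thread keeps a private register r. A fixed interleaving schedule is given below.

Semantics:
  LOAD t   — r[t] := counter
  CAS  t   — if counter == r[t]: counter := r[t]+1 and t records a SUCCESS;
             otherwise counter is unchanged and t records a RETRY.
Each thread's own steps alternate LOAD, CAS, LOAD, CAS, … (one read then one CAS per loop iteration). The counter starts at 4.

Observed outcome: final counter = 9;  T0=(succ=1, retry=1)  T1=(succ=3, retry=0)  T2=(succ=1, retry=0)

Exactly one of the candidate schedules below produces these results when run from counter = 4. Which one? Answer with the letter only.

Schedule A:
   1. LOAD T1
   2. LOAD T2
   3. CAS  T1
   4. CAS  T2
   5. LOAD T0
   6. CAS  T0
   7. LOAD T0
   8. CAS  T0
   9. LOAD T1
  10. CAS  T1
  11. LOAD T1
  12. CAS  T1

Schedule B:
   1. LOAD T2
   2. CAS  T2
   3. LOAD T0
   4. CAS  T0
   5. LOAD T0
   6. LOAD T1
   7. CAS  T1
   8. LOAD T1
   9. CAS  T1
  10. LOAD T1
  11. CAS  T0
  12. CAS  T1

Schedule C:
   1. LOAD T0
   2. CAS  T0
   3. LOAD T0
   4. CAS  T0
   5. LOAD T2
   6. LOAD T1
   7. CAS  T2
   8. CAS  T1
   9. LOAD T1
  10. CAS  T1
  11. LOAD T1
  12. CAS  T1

B

Run B:
T2 LOAD — after: cnt=4, r=4 — load
T2 CAS — after: cnt=5, r=4 — ok
T0 LOAD — after: cnt=5, r=5 — load
T0 CAS — after: cnt=6, r=5 — ok
T0 LOAD — after: cnt=6, r=6 — load
T1 LOAD — after: cnt=6, r=6 — load
T1 CAS — after: cnt=7, r=6 — ok
T1 LOAD — after: cnt=7, r=7 — load
T1 CAS — after: cnt=8, r=7 — ok
T1 LOAD — after: cnt=8, r=8 — load
T0 CAS — after: cnt=8, r=6 — retry
T1 CAS — after: cnt=9, r=8 — ok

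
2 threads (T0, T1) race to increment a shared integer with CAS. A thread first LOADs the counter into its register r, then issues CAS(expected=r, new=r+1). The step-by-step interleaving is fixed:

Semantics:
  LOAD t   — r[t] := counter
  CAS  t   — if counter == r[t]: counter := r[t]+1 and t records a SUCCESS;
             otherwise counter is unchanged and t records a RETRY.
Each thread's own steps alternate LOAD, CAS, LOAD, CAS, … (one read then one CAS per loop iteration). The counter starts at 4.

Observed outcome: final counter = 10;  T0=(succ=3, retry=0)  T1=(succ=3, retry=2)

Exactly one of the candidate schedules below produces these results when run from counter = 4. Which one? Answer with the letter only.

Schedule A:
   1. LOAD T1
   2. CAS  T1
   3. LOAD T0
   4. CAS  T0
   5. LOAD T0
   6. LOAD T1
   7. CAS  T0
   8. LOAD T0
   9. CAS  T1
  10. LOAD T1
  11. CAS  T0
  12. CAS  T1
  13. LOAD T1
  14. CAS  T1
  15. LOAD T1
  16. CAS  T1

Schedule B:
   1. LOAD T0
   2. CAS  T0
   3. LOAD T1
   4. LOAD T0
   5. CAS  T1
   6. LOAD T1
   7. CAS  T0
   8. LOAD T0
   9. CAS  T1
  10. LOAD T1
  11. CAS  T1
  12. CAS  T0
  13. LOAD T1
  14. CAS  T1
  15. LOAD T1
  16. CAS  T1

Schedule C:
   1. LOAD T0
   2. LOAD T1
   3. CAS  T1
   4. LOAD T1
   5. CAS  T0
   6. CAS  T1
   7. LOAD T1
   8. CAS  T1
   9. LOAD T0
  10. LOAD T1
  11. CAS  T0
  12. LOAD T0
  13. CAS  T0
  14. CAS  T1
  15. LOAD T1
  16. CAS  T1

A

Run A:
   1) LOAD T1:  M=4  r_T1=4
   2) CAS  T1:  M=5  r_T1=4 ✓
   3) LOAD T0:  M=5  r_T0=5
   4) CAS  T0:  M=6  r_T0=5 ✓
   5) LOAD T0:  M=6  r_T0=6
   6) LOAD T1:  M=6  r_T1=6
   7) CAS  T0:  M=7  r_T0=6 ✓
   8) LOAD T0:  M=7  r_T0=7
   9) CAS  T1:  M=7  r_T1=6 ✗
  10) LOAD T1:  M=7  r_T1=7
  11) CAS  T0:  M=8  r_T0=7 ✓
  12) CAS  T1:  M=8  r_T1=7 ✗
  13) LOAD T1:  M=8  r_T1=8
  14) CAS  T1:  M=9  r_T1=8 ✓
  15) LOAD T1:  M=9  r_T1=9
  16) CAS  T1:  M=10  r_T1=9 ✓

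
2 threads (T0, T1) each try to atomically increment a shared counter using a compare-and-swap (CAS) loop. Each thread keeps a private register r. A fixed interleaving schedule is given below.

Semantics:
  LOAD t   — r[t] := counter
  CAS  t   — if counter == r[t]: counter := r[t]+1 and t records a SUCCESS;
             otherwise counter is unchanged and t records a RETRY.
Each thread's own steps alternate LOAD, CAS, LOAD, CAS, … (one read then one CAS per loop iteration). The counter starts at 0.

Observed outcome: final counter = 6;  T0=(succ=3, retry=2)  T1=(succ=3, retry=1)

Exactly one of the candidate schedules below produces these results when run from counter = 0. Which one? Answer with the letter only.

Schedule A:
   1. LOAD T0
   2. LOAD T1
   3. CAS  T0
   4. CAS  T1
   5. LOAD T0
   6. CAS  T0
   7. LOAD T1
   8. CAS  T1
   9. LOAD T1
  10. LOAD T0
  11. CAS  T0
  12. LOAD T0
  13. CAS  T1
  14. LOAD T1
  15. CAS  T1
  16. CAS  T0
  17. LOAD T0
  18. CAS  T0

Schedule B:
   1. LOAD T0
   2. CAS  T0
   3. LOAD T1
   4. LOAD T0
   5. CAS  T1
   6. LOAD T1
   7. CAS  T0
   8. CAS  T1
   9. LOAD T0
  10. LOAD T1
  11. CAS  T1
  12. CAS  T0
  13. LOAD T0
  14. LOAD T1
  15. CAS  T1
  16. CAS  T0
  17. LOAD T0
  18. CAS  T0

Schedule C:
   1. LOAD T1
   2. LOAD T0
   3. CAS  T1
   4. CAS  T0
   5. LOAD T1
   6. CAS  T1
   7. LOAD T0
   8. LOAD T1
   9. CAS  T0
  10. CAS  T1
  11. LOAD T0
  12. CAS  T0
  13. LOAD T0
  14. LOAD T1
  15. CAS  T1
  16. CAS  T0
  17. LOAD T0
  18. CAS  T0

C

Run C:
1. LOAD T1 → mem=0 r[T1]=0 [LOAD]
2. LOAD T0 → mem=0 r[T0]=0 [LOAD]
3. CAS T1 → mem=1 r[T1]=0 [OK]
4. CAS T0 → mem=1 r[T0]=0 [RETRY]
5. LOAD T1 → mem=1 r[T1]=1 [LOAD]
6. CAS T1 → mem=2 r[T1]=1 [OK]
7. LOAD T0 → mem=2 r[T0]=2 [LOAD]
8. LOAD T1 → mem=2 r[T1]=2 [LOAD]
9. CAS T0 → mem=3 r[T0]=2 [OK]
10. CAS T1 → mem=3 r[T1]=2 [RETRY]
11. LOAD T0 → mem=3 r[T0]=3 [LOAD]
12. CAS T0 → mem=4 r[T0]=3 [OK]
13. LOAD T0 → mem=4 r[T0]=4 [LOAD]
14. LOAD T1 → mem=4 r[T1]=4 [LOAD]
15. CAS T1 → mem=5 r[T1]=4 [OK]
16. CAS T0 → mem=5 r[T0]=4 [RETRY]
17. LOAD T0 → mem=5 r[T0]=5 [LOAD]
18. CAS T0 → mem=6 r[T0]=5 [OK]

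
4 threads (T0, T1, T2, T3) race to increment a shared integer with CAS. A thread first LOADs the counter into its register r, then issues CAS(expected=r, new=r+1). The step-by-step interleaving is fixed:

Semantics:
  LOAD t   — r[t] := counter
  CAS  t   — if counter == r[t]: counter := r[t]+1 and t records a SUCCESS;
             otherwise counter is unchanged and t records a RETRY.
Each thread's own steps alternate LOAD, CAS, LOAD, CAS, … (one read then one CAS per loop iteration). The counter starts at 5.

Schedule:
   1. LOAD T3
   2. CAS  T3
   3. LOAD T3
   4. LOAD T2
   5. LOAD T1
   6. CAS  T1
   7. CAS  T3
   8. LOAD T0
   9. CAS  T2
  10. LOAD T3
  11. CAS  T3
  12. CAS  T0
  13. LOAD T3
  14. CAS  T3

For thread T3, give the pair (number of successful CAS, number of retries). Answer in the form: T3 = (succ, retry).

T3 LOAD — after: cnt=5, r=5 — load
T3 CAS — after: cnt=6, r=5 — ok
T3 LOAD — after: cnt=6, r=6 — load
T2 LOAD — after: cnt=6, r=6 — load
T1 LOAD — after: cnt=6, r=6 — load
T1 CAS — after: cnt=7, r=6 — ok
T3 CAS — after: cnt=7, r=6 — retry
T0 LOAD — after: cnt=7, r=7 — load
T2 CAS — after: cnt=7, r=6 — retry
T3 LOAD — after: cnt=7, r=7 — load
T3 CAS — after: cnt=8, r=7 — ok
T0 CAS — after: cnt=8, r=7 — retry
T3 LOAD — after: cnt=8, r=8 — load
T3 CAS — after: cnt=9, r=8 — ok

T3 = (3, 1)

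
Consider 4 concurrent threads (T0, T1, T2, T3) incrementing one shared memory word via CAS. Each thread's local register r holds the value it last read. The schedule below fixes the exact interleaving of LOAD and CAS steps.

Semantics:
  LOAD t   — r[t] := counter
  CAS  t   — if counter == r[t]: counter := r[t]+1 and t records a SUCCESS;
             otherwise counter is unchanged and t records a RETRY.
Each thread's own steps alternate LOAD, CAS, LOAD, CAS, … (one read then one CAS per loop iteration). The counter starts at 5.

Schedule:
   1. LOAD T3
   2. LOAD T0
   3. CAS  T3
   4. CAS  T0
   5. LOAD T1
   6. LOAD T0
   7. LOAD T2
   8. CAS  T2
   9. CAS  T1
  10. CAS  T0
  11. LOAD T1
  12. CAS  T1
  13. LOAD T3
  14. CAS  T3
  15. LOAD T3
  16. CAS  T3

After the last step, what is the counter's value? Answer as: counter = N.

counter = 10

step 1: T3 LOAD ⇒ load; ctr=5 reg=5
step 2: T0 LOAD ⇒ load; ctr=5 reg=5
step 3: T3 CAS ⇒ ok; ctr=6 reg=5
step 4: T0 CAS ⇒ retry; ctr=6 reg=5
step 5: T1 LOAD ⇒ load; ctr=6 reg=6
step 6: T0 LOAD ⇒ load; ctr=6 reg=6
step 7: T2 LOAD ⇒ load; ctr=6 reg=6
step 8: T2 CAS ⇒ ok; ctr=7 reg=6
step 9: T1 CAS ⇒ retry; ctr=7 reg=6
step 10: T0 CAS ⇒ retry; ctr=7 reg=6
step 11: T1 LOAD ⇒ load; ctr=7 reg=7
step 12: T1 CAS ⇒ ok; ctr=8 reg=7
step 13: T3 LOAD ⇒ load; ctr=8 reg=8
step 14: T3 CAS ⇒ ok; ctr=9 reg=8
step 15: T3 LOAD ⇒ load; ctr=9 reg=9
step 16: T3 CAS ⇒ ok; ctr=10 reg=9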